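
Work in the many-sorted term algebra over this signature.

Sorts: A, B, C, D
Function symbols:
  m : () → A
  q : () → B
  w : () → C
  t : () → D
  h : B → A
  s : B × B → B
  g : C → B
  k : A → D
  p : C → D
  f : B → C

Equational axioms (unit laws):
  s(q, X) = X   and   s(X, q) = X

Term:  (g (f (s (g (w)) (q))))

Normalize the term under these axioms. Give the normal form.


1. (g (f (s (g (w)) (q))))  →  (g (f (g (w))))

normal form = (g (f (g (w))))


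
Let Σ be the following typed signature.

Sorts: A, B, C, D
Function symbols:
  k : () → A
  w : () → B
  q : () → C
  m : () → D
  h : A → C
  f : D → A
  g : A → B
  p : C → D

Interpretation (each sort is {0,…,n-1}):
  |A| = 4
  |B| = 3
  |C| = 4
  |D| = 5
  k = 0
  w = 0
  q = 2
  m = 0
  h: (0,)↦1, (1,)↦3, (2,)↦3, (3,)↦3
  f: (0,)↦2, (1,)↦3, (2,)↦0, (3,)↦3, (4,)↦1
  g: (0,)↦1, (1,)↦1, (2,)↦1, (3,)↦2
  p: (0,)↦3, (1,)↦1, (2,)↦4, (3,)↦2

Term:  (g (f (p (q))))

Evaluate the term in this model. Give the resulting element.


value = 1

  q = 2
  (p (q)) = p(2,) = 4
  (f (p (q))) = f(4,) = 1
  (g (f (p (q)))) = g(1,) = 1


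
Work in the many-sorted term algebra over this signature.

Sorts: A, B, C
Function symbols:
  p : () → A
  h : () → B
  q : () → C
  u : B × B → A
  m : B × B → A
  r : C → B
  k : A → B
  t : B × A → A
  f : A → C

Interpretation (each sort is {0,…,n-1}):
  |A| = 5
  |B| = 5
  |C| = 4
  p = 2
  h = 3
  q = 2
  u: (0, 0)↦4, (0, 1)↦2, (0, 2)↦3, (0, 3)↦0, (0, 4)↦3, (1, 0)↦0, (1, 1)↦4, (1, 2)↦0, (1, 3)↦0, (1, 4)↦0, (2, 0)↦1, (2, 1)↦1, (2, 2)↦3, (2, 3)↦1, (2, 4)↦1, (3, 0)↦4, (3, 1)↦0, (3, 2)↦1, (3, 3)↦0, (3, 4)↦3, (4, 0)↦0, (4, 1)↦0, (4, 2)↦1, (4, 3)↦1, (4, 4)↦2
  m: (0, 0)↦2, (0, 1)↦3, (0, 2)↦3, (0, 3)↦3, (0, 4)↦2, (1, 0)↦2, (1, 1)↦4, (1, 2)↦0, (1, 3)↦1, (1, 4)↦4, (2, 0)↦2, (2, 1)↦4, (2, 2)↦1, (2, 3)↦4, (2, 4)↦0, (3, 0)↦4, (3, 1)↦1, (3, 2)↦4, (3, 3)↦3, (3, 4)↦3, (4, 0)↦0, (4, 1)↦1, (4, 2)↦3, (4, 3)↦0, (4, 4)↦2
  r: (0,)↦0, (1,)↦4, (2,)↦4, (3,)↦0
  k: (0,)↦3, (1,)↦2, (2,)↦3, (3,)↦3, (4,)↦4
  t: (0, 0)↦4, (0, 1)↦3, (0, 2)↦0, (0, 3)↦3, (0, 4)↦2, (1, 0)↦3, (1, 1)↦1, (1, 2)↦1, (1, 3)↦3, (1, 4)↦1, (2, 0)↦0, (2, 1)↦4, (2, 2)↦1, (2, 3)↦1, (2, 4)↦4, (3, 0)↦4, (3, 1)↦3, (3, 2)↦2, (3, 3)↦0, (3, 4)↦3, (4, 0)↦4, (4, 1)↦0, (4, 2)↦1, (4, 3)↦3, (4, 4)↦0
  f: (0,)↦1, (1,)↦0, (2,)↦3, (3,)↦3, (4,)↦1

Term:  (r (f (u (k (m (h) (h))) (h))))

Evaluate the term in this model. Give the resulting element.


value = 4

  h = 3
  h = 3
  (m (h) (h)) = m(3, 3) = 3
  (k (m (h) (h))) = k(3,) = 3
  h = 3
  (u (k (m (h) (h))) (h)) = u(3, 3) = 0
  (f (u (k (m (h) (h))) (h))) = f(0,) = 1
  (r (f (u (k (m (h) (h))) (h)))) = r(1,) = 4


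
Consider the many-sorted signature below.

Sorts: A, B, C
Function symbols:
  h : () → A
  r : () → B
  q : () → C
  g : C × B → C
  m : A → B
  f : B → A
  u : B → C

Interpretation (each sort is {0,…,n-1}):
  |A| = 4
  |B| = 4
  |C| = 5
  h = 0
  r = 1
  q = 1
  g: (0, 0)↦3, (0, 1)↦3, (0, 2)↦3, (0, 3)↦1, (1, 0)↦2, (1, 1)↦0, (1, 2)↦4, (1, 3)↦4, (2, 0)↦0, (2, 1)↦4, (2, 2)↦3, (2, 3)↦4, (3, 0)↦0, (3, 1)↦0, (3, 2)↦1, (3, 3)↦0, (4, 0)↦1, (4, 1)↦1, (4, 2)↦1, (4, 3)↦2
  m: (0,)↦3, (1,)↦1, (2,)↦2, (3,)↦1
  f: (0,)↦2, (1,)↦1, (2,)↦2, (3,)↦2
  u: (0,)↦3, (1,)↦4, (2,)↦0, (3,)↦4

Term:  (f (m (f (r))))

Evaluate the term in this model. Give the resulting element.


  r = 1
  (f (r)) = f(1,) = 1
  (m (f (r))) = m(1,) = 1
  (f (m (f (r)))) = f(1,) = 1

value = 1


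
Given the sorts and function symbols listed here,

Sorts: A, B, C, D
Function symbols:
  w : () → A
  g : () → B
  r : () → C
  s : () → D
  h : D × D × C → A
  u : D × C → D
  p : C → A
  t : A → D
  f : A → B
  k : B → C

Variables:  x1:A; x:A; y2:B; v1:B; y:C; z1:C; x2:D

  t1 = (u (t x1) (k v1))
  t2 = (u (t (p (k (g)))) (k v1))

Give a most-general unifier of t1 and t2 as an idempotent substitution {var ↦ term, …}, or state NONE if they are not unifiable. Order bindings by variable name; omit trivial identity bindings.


{x1 ↦ (p (k (g)))}


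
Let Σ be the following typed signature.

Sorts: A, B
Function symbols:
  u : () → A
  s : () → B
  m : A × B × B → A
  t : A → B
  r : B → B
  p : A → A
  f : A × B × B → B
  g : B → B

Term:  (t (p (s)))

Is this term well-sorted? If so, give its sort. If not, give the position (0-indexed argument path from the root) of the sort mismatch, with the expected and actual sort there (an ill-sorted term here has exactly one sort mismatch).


ill-sorted at position [0, 0]: expected A, got B

    (s) : B
  (p (s)) : ✗ arg 0 at [0, 0] has sort B, expected A


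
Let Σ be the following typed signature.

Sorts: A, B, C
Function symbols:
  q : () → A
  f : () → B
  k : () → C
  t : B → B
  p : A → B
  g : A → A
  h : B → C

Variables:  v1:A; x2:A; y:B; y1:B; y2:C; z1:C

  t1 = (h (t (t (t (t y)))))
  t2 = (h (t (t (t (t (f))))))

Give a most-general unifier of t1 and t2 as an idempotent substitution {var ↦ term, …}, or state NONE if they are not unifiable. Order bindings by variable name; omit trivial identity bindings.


{y ↦ (f)}


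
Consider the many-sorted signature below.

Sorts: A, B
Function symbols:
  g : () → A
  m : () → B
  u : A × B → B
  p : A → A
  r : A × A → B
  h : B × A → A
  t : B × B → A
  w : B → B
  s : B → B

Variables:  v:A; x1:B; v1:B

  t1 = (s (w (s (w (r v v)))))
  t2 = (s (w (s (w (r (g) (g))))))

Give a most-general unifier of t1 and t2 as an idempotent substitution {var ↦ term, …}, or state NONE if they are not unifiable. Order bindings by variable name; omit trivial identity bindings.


{v ↦ (g)}


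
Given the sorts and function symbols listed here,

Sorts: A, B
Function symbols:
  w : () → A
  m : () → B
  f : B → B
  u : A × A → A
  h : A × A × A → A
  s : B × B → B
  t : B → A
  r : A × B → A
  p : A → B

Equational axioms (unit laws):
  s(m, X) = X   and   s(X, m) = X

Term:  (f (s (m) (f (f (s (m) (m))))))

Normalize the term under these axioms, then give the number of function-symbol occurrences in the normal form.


1. (f (s (m) (f (f (s (m) (m))))))  →  (f (f (f (s (m) (m)))))
2. (f (f (f (s (m) (m)))))  →  (f (f (f (m))))
normal form: (f (f (f (m))))

size = 4


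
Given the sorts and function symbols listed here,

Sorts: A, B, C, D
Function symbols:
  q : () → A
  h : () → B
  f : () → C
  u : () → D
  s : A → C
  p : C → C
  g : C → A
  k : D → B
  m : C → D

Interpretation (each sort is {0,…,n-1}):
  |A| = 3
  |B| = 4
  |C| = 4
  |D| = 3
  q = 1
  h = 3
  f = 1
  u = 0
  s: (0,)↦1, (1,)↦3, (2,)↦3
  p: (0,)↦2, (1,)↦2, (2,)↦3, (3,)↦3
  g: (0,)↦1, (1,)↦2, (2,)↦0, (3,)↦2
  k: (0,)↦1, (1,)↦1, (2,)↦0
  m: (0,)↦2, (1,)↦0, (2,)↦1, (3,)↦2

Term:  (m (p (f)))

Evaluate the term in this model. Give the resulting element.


  f = 1
  (p (f)) = p(1,) = 2
  (m (p (f))) = m(2,) = 1

value = 1


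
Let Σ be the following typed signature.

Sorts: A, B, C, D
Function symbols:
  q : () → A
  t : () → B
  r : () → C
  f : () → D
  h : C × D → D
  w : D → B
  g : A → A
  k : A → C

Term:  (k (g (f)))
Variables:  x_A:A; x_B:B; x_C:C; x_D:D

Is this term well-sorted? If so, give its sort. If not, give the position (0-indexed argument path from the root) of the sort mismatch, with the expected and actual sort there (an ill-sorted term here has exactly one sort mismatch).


    (f) : D
  (g (f)) : ✗ arg 0 at [0, 0] has sort D, expected A

ill-sorted at position [0, 0]: expected A, got D


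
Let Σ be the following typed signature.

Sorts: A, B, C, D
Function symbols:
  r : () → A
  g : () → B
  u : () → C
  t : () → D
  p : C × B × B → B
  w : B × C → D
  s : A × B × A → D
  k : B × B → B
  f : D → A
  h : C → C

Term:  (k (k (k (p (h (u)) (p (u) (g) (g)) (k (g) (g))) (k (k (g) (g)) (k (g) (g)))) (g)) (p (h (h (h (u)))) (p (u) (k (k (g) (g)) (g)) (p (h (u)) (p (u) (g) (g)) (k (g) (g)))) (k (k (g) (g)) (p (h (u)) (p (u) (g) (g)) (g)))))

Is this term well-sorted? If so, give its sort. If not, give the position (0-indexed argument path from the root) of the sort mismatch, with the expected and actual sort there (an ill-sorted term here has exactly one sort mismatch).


well-sorted; sort = B

          (u) : C
        (h (u)) : C
          (u) : C
          (g) : B
          (g) : B
        (p (u) (g) (g)) : B
          (g) : B
          (g) : B
        (k (g) (g)) : B
      (p (h (u)) (p (u) (g) (g)) (k (g) (g))) : B
          (g) : B
          (g) : B
        (k (g) (g)) : B
          (g) : B
          (g) : B
        (k (g) (g)) : B
      (k (k (g) (g)) (k (g) (g))) : B
    (k (p (h (u)) (p (u) (g) (g)) (k (g) (g))) (k (k (g) (g)) (k (g) (g)))) : B
    (g) : B
  (k (k (p (h (u)) (p (u) (g) (g)) (k (g) (g))) (k (k (g) (g)) (k (g) (g)))) (g)) : B
          (u) : C
        (h (u)) : C
      (h (h (u))) : C
    (h (h (h (u)))) : C
      (u) : C
          (g) : B
          (g) : B
        (k (g) (g)) : B
        (g) : B
      (k (k (g) (g)) (g)) : B
          (u) : C
        (h (u)) : C
          (u) : C
          (g) : B
          (g) : B
        (p (u) (g) (g)) : B
          (g) : B
          (g) : B
        (k (g) (g)) : B
      (p (h (u)) (p (u) (g) (g)) (k (g) (g))) : B
    (p (u) (k (k (g) (g)) (g)) (p (h (u)) (p (u) (g) (g)) (k (g) (g)))) : B
        (g) : B
        (g) : B
      (k (g) (g)) : B
          (u) : C
        (h (u)) : C
          (u) : C
          (g) : B
          (g) : B
        (p (u) (g) (g)) : B
        (g) : B
      (p (h (u)) (p (u) (g) (g)) (g)) : B
    (k (k (g) (g)) (p (h (u)) (p (u) (g) (g)) (g))) : B
  (p (h (h (h (u)))) (p (u) (k (k (g) (g)) (g)) (p (h (u)) (p (u) (g) (g)) (k (g) (g)))) (k (k (g) (g)) (p (h (u)) (p (u) (g) (g)) (g)))) : B
(k (k (k (p (h (u)) (p (u) (g) (g)) (k (g) (g))) (k (k (g) (g)) (k (g) (g)))) (g)) (p (h (h (h (u)))) (p (u) (k (k (g) (g)) (g)) (p (h (u)) (p (u) (g) (g)) (k (g) (g)))) (k (k (g) (g)) (p (h (u)) (p (u) (g) (g)) (g))))) : B


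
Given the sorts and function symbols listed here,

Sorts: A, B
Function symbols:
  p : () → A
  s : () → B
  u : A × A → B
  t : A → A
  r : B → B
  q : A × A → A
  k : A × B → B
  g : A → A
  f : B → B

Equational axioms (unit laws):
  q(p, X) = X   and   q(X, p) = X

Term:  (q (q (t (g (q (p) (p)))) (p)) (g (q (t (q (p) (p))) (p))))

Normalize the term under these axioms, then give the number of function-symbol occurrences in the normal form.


1. (q (q (t (g (q (p) (p)))) (p)) (g (q (t (q (p) (p))) (p))))  →  (q (t (g (q (p) (p)))) (g (q (t (q (p) (p))) (p))))
2. (q (t (g (q (p) (p)))) (g (q (t (q (p) (p))) (p))))  →  (q (t (g (p))) (g (q (t (q (p) (p))) (p))))
3. (q (t (g (p))) (g (q (t (q (p) (p))) (p))))  →  (q (t (g (p))) (g (t (q (p) (p)))))
4. (q (t (g (p))) (g (t (q (p) (p)))))  →  (q (t (g (p))) (g (t (p))))
normal form: (q (t (g (p))) (g (t (p))))

size = 7


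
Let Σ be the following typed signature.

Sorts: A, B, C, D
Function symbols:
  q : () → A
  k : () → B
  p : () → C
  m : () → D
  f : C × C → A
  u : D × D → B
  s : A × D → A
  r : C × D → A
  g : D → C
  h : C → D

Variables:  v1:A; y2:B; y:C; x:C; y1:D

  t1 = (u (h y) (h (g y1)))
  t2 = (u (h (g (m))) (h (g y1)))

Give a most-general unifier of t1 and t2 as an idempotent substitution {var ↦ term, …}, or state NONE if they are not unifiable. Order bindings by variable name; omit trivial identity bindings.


{y ↦ (g (m))}


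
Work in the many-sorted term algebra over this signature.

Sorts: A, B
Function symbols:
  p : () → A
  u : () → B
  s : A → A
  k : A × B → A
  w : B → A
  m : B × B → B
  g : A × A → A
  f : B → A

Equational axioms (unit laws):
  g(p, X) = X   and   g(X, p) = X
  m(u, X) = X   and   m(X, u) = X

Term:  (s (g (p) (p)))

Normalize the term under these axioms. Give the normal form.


normal form = (s (p))

1. (s (g (p) (p)))  →  (s (p))


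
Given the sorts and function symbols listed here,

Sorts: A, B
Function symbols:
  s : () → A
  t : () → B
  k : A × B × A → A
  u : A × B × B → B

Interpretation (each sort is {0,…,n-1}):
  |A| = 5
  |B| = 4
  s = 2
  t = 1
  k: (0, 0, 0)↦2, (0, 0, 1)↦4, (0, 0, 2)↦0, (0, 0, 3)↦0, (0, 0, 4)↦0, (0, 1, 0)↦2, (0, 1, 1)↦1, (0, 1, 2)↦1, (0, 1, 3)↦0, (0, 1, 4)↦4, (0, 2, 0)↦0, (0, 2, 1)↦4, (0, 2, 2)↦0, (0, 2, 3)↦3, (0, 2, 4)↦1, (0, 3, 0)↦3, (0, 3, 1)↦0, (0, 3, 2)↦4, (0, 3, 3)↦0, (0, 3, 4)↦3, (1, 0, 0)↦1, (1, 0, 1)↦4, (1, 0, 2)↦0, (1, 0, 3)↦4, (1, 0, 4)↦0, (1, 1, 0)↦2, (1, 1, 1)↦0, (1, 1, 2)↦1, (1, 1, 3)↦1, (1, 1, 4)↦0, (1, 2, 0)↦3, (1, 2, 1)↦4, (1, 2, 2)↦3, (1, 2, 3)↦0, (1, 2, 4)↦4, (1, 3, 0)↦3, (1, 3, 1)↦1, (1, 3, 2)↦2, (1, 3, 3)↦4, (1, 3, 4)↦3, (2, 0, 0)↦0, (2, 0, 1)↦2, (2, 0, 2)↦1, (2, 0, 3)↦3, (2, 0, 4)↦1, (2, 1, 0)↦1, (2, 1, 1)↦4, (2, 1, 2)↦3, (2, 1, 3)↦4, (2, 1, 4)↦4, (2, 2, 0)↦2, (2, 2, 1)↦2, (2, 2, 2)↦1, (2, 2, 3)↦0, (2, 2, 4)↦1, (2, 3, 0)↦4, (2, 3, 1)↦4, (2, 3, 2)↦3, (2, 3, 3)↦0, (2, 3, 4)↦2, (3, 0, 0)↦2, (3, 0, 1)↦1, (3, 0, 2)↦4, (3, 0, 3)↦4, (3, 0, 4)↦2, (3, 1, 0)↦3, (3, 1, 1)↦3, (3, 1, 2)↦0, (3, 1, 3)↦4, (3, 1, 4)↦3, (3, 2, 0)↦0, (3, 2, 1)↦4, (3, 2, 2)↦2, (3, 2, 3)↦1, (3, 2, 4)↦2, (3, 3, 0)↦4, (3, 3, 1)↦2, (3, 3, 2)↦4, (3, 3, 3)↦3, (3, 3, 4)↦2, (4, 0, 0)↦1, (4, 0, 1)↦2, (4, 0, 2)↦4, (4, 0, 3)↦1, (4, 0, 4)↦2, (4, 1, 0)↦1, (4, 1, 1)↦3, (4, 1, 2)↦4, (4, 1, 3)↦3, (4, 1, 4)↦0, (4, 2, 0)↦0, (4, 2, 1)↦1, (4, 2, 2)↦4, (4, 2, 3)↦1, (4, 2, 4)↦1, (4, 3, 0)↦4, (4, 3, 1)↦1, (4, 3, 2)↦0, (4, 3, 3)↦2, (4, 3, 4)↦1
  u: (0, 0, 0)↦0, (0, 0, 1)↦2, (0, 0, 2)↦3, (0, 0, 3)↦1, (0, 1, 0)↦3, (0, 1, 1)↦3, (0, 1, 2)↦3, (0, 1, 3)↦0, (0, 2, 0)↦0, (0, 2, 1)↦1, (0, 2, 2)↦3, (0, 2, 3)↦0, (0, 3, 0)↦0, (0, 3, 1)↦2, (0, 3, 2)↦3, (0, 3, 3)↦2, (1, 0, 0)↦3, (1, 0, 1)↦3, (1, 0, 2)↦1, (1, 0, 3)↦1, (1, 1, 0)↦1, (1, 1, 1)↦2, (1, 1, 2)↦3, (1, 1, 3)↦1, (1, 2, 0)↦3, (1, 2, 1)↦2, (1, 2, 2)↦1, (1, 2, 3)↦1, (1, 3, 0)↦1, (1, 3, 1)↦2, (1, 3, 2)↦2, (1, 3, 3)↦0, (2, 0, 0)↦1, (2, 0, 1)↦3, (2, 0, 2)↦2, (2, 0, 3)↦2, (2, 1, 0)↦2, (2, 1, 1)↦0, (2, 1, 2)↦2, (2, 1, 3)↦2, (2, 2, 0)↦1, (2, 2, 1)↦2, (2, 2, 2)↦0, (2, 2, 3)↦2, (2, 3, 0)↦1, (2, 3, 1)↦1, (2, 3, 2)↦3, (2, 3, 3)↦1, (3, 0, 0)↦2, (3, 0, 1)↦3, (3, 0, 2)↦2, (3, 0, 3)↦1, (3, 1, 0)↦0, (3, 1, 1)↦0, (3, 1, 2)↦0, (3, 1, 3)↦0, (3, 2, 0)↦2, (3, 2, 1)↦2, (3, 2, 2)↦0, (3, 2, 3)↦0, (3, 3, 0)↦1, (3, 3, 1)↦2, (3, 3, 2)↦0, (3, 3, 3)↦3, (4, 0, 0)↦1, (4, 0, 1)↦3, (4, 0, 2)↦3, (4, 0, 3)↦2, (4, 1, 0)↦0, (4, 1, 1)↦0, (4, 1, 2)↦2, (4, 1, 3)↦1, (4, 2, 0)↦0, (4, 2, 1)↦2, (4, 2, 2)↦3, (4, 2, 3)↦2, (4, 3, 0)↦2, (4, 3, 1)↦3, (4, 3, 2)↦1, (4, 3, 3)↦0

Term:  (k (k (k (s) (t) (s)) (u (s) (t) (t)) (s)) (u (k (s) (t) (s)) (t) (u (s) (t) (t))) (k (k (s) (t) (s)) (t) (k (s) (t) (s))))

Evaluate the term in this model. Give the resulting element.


value = 2

  s = 2
  t = 1
  s = 2
  (k (s) (t) (s)) = k(2, 1, 2) = 3
  s = 2
  t = 1
  t = 1
  (u (s) (t) (t)) = u(2, 1, 1) = 0
  s = 2
  (k (k (s) (t) (s)) (u (s) (t) (t)) (s)) = k(3, 0, 2) = 4
  s = 2
  t = 1
  s = 2
  (k (s) (t) (s)) = k(2, 1, 2) = 3
  t = 1
  s = 2
  t = 1
  t = 1
  (u (s) (t) (t)) = u(2, 1, 1) = 0
  (u (k (s) (t) (s)) (t) (u (s) (t) (t))) = u(3, 1, 0) = 0
  s = 2
  t = 1
  s = 2
  (k (s) (t) (s)) = k(2, 1, 2) = 3
  t = 1
  s = 2
  t = 1
  s = 2
  (k (s) (t) (s)) = k(2, 1, 2) = 3
  (k (k (s) (t) (s)) (t) (k (s) (t) (s))) = k(3, 1, 3) = 4
  (k (k (k (s) (t) (s)) (u (s) (t) (t)) (s)) (u (k (s) (t) (s)) (t) (u (s) (t) (t))) (k (k (s) (t) (s)) (t) (k (s) (t) (s)))) = k(4, 0, 4) = 2


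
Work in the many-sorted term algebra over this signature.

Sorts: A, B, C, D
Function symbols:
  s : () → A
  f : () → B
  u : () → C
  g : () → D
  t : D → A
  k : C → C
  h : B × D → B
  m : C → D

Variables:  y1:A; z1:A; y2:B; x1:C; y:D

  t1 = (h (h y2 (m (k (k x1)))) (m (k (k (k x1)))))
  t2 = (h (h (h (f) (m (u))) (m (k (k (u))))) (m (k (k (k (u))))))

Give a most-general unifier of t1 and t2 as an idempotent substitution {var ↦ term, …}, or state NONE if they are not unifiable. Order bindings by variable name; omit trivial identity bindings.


{x1 ↦ (u), y2 ↦ (h (f) (m (u)))}


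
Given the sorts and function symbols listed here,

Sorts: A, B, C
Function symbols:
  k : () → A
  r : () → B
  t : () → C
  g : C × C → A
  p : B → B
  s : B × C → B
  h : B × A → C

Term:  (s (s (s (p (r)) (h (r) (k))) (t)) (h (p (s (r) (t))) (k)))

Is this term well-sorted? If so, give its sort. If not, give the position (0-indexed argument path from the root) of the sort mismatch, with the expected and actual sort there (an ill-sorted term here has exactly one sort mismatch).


        (r) : B
      (p (r)) : B
        (r) : B
        (k) : A
      (h (r) (k)) : C
    (s (p (r)) (h (r) (k))) : B
    (t) : C
  (s (s (p (r)) (h (r) (k))) (t)) : B
        (r) : B
        (t) : C
      (s (r) (t)) : B
    (p (s (r) (t))) : B
    (k) : A
  (h (p (s (r) (t))) (k)) : C
(s (s (s (p (r)) (h (r) (k))) (t)) (h (p (s (r) (t))) (k))) : B

well-sorted; sort = B


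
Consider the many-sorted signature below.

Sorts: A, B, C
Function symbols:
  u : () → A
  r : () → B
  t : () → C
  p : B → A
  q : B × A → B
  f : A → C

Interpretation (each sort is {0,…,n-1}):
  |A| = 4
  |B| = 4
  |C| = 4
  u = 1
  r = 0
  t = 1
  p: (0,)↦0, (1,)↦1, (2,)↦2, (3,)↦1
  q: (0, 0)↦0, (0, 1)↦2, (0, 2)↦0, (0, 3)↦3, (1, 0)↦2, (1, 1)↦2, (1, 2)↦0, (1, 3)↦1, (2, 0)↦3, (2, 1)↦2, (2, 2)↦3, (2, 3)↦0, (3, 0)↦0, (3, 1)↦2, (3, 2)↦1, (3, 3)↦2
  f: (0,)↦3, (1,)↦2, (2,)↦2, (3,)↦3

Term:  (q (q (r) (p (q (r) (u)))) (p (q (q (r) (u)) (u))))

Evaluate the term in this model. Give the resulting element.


  r = 0
  r = 0
  u = 1
  (q (r) (u)) = q(0, 1) = 2
  (p (q (r) (u))) = p(2,) = 2
  (q (r) (p (q (r) (u)))) = q(0, 2) = 0
  r = 0
  u = 1
  (q (r) (u)) = q(0, 1) = 2
  u = 1
  (q (q (r) (u)) (u)) = q(2, 1) = 2
  (p (q (q (r) (u)) (u))) = p(2,) = 2
  (q (q (r) (p (q (r) (u)))) (p (q (q (r) (u)) (u)))) = q(0, 2) = 0

value = 0


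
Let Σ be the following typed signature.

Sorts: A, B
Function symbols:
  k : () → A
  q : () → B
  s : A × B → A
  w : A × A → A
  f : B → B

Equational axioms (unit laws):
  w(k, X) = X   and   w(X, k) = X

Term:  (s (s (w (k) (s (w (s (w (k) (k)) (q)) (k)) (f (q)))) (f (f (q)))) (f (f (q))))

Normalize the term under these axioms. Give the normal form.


1. (s (s (w (k) (s (w (s (w (k) (k)) (q)) (k)) (f (q)))) (f (f (q)))) (f (f (q))))  →  (s (s (s (w (s (w (k) (k)) (q)) (k)) (f (q))) (f (f (q)))) (f (f (q))))
2. (s (s (s (w (s (w (k) (k)) (q)) (k)) (f (q))) (f (f (q)))) (f (f (q))))  →  (s (s (s (s (w (k) (k)) (q)) (f (q))) (f (f (q)))) (f (f (q))))
3. (s (s (s (s (w (k) (k)) (q)) (f (q))) (f (f (q)))) (f (f (q))))  →  (s (s (s (s (k) (q)) (f (q))) (f (f (q)))) (f (f (q))))

normal form = (s (s (s (s (k) (q)) (f (q))) (f (f (q)))) (f (f (q))))


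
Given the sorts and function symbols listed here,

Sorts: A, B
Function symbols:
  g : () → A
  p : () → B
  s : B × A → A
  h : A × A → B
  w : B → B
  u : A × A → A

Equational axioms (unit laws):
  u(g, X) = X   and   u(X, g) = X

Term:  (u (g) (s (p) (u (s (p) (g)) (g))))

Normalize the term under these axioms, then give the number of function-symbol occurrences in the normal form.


size = 5

1. (u (g) (s (p) (u (s (p) (g)) (g))))  →  (s (p) (u (s (p) (g)) (g)))
2. (s (p) (u (s (p) (g)) (g)))  →  (s (p) (s (p) (g)))
normal form: (s (p) (s (p) (g)))


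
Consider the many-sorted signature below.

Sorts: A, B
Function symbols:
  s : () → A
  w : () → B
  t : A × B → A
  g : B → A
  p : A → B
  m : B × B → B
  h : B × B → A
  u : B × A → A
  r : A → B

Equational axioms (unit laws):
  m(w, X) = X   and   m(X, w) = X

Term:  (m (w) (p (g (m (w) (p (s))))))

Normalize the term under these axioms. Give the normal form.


normal form = (p (g (p (s))))

1. (m (w) (p (g (m (w) (p (s))))))  →  (p (g (m (w) (p (s)))))
2. (p (g (m (w) (p (s)))))  →  (p (g (p (s))))


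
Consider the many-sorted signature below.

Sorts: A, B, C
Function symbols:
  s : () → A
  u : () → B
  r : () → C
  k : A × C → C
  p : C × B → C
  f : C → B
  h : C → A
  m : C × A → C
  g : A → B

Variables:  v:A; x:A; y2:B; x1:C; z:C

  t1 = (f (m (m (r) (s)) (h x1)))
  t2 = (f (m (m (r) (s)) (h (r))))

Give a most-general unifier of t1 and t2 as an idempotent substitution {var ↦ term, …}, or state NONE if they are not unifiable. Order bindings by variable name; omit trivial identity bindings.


{x1 ↦ (r)}


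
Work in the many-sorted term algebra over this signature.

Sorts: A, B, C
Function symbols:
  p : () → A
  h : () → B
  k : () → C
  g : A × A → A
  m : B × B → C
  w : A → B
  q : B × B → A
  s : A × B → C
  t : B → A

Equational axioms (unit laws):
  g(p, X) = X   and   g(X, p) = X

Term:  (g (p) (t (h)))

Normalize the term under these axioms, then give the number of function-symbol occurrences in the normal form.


size = 2

1. (g (p) (t (h)))  →  (t (h))
normal form: (t (h))


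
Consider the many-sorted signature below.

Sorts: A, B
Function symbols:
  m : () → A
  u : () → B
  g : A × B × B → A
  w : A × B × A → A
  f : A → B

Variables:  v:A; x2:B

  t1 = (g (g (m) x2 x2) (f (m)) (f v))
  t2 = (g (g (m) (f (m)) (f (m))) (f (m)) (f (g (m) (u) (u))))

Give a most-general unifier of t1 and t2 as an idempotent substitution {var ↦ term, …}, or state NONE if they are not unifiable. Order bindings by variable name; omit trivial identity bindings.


{v ↦ (g (m) (u) (u)), x2 ↦ (f (m))}


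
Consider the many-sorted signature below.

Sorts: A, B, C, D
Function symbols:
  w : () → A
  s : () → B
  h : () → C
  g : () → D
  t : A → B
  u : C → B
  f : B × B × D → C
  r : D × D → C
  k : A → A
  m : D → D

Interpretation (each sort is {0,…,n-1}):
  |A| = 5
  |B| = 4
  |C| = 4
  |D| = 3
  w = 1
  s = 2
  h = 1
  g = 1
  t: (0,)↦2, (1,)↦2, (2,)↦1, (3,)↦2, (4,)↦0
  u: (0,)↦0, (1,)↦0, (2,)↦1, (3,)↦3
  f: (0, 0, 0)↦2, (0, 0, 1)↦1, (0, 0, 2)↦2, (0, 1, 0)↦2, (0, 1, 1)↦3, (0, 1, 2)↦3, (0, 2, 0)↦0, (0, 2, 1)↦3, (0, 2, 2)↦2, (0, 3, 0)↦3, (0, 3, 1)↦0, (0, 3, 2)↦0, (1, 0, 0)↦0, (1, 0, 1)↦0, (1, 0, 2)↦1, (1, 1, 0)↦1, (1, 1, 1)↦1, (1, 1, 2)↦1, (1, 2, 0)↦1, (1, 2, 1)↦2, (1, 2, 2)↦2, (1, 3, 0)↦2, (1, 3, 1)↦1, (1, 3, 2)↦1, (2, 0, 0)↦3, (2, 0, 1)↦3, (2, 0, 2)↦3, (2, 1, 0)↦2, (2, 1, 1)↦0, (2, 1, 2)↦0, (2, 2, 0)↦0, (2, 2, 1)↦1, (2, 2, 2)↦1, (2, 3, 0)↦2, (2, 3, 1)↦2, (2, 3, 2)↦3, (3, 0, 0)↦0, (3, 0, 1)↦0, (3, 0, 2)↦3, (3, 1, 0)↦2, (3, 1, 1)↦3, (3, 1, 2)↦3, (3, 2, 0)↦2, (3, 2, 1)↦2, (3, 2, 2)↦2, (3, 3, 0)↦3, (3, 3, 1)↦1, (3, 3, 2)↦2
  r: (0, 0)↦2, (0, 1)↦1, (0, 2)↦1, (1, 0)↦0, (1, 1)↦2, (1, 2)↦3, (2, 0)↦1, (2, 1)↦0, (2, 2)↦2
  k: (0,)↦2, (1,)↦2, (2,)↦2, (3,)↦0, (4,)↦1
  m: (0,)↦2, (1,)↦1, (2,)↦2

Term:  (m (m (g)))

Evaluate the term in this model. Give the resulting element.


  g = 1
  (m (g)) = m(1,) = 1
  (m (m (g))) = m(1,) = 1

value = 1


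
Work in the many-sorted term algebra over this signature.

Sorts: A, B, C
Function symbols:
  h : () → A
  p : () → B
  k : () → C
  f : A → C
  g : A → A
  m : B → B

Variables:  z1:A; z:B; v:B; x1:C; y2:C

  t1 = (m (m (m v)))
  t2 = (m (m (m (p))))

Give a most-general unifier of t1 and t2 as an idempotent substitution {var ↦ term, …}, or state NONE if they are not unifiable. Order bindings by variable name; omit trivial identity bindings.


{v ↦ (p)}


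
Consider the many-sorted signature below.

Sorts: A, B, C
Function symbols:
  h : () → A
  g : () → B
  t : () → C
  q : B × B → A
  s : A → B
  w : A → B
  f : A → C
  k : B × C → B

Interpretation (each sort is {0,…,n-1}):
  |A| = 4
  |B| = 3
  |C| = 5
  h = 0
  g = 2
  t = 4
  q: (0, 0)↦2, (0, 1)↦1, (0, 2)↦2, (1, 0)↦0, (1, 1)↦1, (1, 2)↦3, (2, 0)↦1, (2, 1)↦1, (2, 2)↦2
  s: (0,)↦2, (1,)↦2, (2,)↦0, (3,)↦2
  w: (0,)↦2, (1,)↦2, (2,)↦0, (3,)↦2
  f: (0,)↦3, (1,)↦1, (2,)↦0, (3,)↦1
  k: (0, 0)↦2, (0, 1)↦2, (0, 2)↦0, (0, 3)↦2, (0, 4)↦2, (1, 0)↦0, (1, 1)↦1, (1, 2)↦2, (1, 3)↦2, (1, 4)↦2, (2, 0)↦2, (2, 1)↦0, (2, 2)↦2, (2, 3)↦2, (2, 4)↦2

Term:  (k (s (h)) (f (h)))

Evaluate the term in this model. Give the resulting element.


  h = 0
  (s (h)) = s(0,) = 2
  h = 0
  (f (h)) = f(0,) = 3
  (k (s (h)) (f (h))) = k(2, 3) = 2

value = 2


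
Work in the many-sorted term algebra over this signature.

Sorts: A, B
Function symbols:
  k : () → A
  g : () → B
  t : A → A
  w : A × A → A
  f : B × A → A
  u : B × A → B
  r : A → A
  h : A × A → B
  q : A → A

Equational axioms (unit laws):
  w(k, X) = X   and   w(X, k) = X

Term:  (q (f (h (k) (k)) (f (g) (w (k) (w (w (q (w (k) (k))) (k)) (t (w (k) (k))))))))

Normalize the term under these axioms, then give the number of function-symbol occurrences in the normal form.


1. (q (f (h (k) (k)) (f (g) (w (k) (w (w (q (w (k) (k))) (k)) (t (w (k) (k))))))))  →  (q (f (h (k) (k)) (f (g) (w (w (q (w (k) (k))) (k)) (t (w (k) (k)))))))
2. (q (f (h (k) (k)) (f (g) (w (w (q (w (k) (k))) (k)) (t (w (k) (k)))))))  →  (q (f (h (k) (k)) (f (g) (w (q (w (k) (k))) (t (w (k) (k)))))))
3. (q (f (h (k) (k)) (f (g) (w (q (w (k) (k))) (t (w (k) (k)))))))  →  (q (f (h (k) (k)) (f (g) (w (q (k)) (t (w (k) (k)))))))
4. (q (f (h (k) (k)) (f (g) (w (q (k)) (t (w (k) (k)))))))  →  (q (f (h (k) (k)) (f (g) (w (q (k)) (t (k))))))
normal form: (q (f (h (k) (k)) (f (g) (w (q (k)) (t (k))))))

size = 12


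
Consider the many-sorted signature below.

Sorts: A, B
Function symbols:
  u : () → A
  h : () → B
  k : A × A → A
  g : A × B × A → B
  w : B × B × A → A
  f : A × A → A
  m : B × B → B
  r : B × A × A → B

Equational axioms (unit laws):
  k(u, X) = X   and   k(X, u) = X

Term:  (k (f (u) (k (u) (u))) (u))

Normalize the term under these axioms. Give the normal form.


1. (k (f (u) (k (u) (u))) (u))  →  (f (u) (k (u) (u)))
2. (f (u) (k (u) (u)))  →  (f (u) (u))

normal form = (f (u) (u))


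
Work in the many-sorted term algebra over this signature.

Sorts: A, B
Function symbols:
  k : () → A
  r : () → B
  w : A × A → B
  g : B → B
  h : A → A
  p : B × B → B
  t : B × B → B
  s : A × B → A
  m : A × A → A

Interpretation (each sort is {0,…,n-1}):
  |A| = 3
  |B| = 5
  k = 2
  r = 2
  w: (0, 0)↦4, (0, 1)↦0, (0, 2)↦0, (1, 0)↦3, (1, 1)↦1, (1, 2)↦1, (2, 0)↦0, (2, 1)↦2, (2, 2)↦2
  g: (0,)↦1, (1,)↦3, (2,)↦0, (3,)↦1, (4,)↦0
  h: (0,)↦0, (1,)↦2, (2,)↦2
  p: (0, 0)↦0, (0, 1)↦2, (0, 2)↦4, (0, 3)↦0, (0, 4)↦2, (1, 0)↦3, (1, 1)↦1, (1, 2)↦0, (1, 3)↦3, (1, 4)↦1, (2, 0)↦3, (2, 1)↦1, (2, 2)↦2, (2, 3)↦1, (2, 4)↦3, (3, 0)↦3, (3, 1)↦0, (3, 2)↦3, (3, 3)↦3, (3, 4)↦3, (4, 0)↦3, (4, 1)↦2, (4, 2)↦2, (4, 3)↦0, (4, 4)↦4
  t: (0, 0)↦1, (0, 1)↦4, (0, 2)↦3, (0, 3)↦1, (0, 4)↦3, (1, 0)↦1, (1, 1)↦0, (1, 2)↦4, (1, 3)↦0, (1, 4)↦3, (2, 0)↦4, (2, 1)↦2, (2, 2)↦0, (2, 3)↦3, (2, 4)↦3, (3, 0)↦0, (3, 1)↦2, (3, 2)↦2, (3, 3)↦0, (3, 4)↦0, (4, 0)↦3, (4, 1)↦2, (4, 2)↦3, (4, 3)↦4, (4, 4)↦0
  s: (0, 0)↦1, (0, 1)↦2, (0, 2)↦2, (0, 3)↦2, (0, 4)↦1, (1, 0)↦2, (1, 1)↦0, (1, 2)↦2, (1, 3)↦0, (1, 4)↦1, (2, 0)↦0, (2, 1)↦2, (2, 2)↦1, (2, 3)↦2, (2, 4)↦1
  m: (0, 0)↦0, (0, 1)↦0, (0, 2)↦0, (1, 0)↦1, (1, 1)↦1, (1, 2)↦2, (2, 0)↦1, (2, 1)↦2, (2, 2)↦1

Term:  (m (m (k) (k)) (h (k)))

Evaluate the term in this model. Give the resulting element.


  k = 2
  k = 2
  (m (k) (k)) = m(2, 2) = 1
  k = 2
  (h (k)) = h(2,) = 2
  (m (m (k) (k)) (h (k))) = m(1, 2) = 2

value = 2


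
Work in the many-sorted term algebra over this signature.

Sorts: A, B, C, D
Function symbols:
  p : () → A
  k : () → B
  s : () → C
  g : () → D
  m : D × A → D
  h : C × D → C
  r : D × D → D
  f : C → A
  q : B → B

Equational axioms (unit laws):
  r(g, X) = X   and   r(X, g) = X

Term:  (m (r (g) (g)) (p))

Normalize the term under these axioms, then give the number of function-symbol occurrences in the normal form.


1. (m (r (g) (g)) (p))  →  (m (g) (p))
normal form: (m (g) (p))

size = 3


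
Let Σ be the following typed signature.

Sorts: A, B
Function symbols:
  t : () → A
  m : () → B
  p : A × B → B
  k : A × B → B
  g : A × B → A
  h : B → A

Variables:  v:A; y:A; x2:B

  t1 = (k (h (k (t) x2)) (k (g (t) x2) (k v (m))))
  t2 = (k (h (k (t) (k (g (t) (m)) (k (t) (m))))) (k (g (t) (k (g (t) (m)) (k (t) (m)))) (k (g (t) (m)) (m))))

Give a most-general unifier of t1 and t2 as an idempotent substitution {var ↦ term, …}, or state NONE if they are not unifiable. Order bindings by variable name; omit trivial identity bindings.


{v ↦ (g (t) (m)), x2 ↦ (k (g (t) (m)) (k (t) (m)))}


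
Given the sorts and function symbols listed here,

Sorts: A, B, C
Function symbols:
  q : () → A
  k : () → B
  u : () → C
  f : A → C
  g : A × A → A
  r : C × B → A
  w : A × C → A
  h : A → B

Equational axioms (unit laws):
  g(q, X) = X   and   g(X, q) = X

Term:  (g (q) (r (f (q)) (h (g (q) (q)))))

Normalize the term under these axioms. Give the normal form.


1. (g (q) (r (f (q)) (h (g (q) (q)))))  →  (r (f (q)) (h (g (q) (q))))
2. (r (f (q)) (h (g (q) (q))))  →  (r (f (q)) (h (q)))

normal form = (r (f (q)) (h (q)))


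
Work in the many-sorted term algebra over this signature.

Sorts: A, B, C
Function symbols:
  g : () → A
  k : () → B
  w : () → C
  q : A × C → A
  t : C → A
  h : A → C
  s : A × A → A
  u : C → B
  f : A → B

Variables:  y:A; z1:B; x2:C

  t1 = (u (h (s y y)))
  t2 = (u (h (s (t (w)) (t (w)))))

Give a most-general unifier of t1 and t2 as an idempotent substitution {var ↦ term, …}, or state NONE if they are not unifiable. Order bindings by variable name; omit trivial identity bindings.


{y ↦ (t (w))}


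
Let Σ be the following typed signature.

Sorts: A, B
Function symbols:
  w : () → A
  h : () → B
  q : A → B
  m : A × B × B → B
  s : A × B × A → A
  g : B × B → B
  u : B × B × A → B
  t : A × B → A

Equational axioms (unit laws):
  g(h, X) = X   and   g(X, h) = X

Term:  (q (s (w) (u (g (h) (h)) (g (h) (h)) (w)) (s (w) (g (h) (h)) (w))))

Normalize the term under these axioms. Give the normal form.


normal form = (q (s (w) (u (h) (h) (w)) (s (w) (h) (w))))

1. (q (s (w) (u (g (h) (h)) (g (h) (h)) (w)) (s (w) (g (h) (h)) (w))))  →  (q (s (w) (u (h) (g (h) (h)) (w)) (s (w) (g (h) (h)) (w))))
2. (q (s (w) (u (h) (g (h) (h)) (w)) (s (w) (g (h) (h)) (w))))  →  (q (s (w) (u (h) (h) (w)) (s (w) (g (h) (h)) (w))))
3. (q (s (w) (u (h) (h) (w)) (s (w) (g (h) (h)) (w))))  →  (q (s (w) (u (h) (h) (w)) (s (w) (h) (w))))


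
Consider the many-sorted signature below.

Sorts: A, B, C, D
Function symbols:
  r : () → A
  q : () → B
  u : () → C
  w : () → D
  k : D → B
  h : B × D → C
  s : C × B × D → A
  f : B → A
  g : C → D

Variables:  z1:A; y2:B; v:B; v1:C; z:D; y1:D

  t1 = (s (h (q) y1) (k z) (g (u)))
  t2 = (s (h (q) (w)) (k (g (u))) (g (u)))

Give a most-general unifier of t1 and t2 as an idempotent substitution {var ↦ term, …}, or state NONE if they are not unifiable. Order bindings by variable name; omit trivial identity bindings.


{y1 ↦ (w), z ↦ (g (u))}


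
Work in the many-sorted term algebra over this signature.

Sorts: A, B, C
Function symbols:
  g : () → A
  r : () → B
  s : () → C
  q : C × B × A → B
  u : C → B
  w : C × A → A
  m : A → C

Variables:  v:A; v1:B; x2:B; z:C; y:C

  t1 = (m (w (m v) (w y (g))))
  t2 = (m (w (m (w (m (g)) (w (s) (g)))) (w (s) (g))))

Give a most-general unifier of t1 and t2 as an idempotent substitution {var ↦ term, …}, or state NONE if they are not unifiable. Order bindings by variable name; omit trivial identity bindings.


{v ↦ (w (m (g)) (w (s) (g))), y ↦ (s)}


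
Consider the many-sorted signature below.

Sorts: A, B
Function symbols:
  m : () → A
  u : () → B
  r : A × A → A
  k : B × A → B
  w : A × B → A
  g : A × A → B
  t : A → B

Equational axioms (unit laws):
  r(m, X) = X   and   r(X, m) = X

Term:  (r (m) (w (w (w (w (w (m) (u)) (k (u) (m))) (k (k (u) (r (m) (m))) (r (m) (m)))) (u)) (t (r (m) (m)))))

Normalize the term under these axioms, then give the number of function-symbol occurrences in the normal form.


size = 18

1. (r (m) (w (w (w (w (w (m) (u)) (k (u) (m))) (k (k (u) (r (m) (m))) (r (m) (m)))) (u)) (t (r (m) (m)))))  →  (w (w (w (w (w (m) (u)) (k (u) (m))) (k (k (u) (r (m) (m))) (r (m) (m)))) (u)) (t (r (m) (m))))
2. (w (w (w (w (w (m) (u)) (k (u) (m))) (k (k (u) (r (m) (m))) (r (m) (m)))) (u)) (t (r (m) (m))))  →  (w (w (w (w (w (m) (u)) (k (u) (m))) (k (k (u) (m)) (r (m) (m)))) (u)) (t (r (m) (m))))
3. (w (w (w (w (w (m) (u)) (k (u) (m))) (k (k (u) (m)) (r (m) (m)))) (u)) (t (r (m) (m))))  →  (w (w (w (w (w (m) (u)) (k (u) (m))) (k (k (u) (m)) (m))) (u)) (t (r (m) (m))))
4. (w (w (w (w (w (m) (u)) (k (u) (m))) (k (k (u) (m)) (m))) (u)) (t (r (m) (m))))  →  (w (w (w (w (w (m) (u)) (k (u) (m))) (k (k (u) (m)) (m))) (u)) (t (m)))
normal form: (w (w (w (w (w (m) (u)) (k (u) (m))) (k (k (u) (m)) (m))) (u)) (t (m)))


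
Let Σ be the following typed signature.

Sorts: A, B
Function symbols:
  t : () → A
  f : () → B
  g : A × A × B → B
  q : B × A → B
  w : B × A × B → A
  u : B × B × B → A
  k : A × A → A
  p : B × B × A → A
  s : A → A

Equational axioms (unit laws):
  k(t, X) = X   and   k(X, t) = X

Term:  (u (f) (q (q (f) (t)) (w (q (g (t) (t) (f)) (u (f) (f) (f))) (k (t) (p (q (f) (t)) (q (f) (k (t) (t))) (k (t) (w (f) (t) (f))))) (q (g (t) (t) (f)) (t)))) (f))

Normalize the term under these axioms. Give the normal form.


normal form = (u (f) (q (q (f) (t)) (w (q (g (t) (t) (f)) (u (f) (f) (f))) (p (q (f) (t)) (q (f) (t)) (w (f) (t) (f))) (q (g (t) (t) (f)) (t)))) (f))

1. (u (f) (q (q (f) (t)) (w (q (g (t) (t) (f)) (u (f) (f) (f))) (k (t) (p (q (f) (t)) (q (f) (k (t) (t))) (k (t) (w (f) (t) (f))))) (q (g (t) (t) (f)) (t)))) (f))  →  (u (f) (q (q (f) (t)) (w (q (g (t) (t) (f)) (u (f) (f) (f))) (p (q (f) (t)) (q (f) (k (t) (t))) (k (t) (w (f) (t) (f)))) (q (g (t) (t) (f)) (t)))) (f))
2. (u (f) (q (q (f) (t)) (w (q (g (t) (t) (f)) (u (f) (f) (f))) (p (q (f) (t)) (q (f) (k (t) (t))) (k (t) (w (f) (t) (f)))) (q (g (t) (t) (f)) (t)))) (f))  →  (u (f) (q (q (f) (t)) (w (q (g (t) (t) (f)) (u (f) (f) (f))) (p (q (f) (t)) (q (f) (t)) (k (t) (w (f) (t) (f)))) (q (g (t) (t) (f)) (t)))) (f))
3. (u (f) (q (q (f) (t)) (w (q (g (t) (t) (f)) (u (f) (f) (f))) (p (q (f) (t)) (q (f) (t)) (k (t) (w (f) (t) (f)))) (q (g (t) (t) (f)) (t)))) (f))  →  (u (f) (q (q (f) (t)) (w (q (g (t) (t) (f)) (u (f) (f) (f))) (p (q (f) (t)) (q (f) (t)) (w (f) (t) (f))) (q (g (t) (t) (f)) (t)))) (f))


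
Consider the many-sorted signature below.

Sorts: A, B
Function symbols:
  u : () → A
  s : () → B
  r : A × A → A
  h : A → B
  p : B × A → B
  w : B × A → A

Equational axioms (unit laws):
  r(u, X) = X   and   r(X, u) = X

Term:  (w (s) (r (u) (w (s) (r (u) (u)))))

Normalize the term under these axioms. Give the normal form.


normal form = (w (s) (w (s) (u)))

1. (w (s) (r (u) (w (s) (r (u) (u)))))  →  (w (s) (w (s) (r (u) (u))))
2. (w (s) (w (s) (r (u) (u))))  →  (w (s) (w (s) (u)))


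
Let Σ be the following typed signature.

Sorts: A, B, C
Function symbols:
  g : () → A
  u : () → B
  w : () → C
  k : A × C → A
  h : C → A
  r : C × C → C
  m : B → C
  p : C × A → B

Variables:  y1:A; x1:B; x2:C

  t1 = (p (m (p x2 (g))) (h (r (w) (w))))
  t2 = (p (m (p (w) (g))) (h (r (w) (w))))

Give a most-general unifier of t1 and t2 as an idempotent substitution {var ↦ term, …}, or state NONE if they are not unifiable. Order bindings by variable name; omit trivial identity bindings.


{x2 ↦ (w)}


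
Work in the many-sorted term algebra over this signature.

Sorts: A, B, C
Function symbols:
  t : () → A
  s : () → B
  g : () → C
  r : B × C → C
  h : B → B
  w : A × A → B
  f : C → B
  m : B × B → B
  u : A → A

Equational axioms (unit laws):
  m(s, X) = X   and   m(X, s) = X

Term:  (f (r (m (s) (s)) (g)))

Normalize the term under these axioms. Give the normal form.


normal form = (f (r (s) (g)))

1. (f (r (m (s) (s)) (g)))  →  (f (r (s) (g)))


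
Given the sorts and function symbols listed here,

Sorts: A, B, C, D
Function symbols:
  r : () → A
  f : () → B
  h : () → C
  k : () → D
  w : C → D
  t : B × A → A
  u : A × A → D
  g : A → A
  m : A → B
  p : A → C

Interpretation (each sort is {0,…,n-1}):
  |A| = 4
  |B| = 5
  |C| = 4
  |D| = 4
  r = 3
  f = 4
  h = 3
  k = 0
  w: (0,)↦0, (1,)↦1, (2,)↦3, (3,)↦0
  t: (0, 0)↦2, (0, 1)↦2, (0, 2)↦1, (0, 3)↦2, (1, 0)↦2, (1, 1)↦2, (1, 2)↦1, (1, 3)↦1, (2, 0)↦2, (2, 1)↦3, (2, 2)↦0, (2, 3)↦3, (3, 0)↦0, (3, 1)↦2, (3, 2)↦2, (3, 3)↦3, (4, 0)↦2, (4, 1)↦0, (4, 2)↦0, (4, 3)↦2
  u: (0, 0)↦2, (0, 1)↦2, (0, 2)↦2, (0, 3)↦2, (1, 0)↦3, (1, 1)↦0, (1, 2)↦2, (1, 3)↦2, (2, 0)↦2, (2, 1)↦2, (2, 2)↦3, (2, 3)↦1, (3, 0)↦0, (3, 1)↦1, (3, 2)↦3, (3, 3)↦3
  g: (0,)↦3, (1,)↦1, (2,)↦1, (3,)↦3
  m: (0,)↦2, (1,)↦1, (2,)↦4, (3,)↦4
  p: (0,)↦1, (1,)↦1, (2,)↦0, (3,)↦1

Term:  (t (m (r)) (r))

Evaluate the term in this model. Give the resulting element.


value = 2

  r = 3
  (m (r)) = m(3,) = 4
  r = 3
  (t (m (r)) (r)) = t(4, 3) = 2


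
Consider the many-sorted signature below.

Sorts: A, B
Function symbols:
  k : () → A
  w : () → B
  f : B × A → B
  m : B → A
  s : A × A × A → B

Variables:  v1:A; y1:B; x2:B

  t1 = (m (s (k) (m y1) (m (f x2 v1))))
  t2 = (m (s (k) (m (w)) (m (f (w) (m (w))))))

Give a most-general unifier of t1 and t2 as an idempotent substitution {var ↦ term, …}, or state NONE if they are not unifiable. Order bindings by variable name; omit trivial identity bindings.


{v1 ↦ (m (w)), x2 ↦ (w), y1 ↦ (w)}


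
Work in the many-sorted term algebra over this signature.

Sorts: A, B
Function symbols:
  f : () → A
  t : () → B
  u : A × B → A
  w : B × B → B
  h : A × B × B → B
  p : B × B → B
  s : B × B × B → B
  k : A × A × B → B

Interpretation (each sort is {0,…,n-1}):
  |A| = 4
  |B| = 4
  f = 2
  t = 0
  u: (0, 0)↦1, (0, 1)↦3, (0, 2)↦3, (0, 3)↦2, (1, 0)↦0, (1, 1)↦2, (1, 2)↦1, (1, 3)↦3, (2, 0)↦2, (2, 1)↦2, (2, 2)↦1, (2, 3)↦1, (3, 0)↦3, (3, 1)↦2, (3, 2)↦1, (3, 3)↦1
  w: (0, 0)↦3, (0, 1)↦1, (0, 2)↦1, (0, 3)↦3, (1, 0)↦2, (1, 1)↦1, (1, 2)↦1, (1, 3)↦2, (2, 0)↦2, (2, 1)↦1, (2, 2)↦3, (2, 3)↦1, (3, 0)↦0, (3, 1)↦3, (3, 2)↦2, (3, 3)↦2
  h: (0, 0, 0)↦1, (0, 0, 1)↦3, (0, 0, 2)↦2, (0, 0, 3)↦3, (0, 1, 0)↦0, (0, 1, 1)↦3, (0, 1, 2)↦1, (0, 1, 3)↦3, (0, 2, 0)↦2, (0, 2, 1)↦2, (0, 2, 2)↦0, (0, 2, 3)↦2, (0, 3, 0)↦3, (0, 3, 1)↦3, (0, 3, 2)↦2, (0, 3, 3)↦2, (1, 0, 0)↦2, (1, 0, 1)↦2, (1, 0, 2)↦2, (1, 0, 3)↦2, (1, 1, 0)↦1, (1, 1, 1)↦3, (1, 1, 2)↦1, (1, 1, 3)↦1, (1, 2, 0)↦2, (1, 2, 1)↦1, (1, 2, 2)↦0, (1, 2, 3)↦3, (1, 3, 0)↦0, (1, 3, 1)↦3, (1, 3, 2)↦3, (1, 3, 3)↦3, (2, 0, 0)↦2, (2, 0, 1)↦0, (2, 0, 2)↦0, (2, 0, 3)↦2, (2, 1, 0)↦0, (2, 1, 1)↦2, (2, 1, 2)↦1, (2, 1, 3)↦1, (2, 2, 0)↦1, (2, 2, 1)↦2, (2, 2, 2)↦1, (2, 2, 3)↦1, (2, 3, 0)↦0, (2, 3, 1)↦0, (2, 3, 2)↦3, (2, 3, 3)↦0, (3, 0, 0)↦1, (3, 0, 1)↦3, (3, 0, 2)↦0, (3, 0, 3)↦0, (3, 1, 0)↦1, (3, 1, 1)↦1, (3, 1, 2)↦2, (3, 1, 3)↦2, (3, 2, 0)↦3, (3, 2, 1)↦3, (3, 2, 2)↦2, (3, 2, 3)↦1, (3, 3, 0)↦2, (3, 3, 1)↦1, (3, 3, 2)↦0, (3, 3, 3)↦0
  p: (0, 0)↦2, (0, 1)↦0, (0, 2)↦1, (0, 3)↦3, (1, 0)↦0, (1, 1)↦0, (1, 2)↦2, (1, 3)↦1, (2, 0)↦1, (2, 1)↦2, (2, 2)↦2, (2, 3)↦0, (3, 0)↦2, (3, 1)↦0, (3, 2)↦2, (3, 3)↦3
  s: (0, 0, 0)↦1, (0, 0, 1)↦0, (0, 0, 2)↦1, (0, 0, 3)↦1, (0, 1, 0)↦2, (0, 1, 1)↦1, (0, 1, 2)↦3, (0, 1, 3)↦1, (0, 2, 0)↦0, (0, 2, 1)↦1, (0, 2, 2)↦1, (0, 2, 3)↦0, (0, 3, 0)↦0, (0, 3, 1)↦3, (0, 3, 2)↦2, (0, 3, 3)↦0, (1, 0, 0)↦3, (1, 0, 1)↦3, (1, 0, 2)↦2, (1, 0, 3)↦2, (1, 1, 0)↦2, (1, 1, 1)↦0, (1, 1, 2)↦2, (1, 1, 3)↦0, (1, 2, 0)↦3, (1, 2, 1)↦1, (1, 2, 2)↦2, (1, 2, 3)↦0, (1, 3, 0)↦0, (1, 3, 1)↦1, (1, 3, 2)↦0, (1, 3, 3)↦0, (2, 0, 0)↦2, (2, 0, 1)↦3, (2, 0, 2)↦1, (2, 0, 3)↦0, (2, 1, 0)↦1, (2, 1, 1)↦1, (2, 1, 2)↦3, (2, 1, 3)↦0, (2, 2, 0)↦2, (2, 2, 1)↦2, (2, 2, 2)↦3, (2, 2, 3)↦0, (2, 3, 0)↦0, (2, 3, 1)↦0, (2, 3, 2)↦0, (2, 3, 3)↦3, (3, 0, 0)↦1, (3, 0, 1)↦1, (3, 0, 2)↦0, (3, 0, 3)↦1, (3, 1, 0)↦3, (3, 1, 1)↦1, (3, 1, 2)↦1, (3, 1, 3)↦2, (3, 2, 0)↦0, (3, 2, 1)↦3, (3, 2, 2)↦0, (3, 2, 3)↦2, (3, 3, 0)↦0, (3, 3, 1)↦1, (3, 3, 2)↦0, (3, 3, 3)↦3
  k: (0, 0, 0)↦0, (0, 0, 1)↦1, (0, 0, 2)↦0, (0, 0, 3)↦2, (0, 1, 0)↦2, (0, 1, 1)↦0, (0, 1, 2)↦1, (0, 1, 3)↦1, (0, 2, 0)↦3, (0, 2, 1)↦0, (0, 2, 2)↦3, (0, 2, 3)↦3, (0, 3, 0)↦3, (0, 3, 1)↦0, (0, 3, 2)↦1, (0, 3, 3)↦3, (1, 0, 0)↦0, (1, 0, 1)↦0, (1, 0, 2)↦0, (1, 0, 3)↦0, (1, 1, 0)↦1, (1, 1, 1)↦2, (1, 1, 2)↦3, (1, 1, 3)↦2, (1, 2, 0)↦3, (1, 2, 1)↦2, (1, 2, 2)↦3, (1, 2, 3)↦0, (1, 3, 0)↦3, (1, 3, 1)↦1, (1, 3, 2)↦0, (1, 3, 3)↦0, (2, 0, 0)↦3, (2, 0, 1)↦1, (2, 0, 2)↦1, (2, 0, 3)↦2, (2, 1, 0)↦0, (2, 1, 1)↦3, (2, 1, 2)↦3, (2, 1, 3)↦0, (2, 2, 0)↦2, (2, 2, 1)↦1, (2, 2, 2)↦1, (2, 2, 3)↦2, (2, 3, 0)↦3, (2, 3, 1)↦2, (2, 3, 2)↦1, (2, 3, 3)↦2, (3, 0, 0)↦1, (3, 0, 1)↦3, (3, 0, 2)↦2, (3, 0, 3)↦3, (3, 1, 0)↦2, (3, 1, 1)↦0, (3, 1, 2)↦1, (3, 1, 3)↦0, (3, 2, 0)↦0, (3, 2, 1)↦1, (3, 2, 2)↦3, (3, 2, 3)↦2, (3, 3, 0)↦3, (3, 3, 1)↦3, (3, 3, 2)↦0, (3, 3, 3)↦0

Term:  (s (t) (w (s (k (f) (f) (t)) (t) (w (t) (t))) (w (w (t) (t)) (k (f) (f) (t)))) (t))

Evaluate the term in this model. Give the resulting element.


value = 2

  t = 0
  f = 2
  f = 2
  t = 0
  (k (f) (f) (t)) = k(2, 2, 0) = 2
  t = 0
  t = 0
  t = 0
  (w (t) (t)) = w(0, 0) = 3
  (s (k (f) (f) (t)) (t) (w (t) (t))) = s(2, 0, 3) = 0
  t = 0
  t = 0
  (w (t) (t)) = w(0, 0) = 3
  f = 2
  f = 2
  t = 0
  (k (f) (f) (t)) = k(2, 2, 0) = 2
  (w (w (t) (t)) (k (f) (f) (t))) = w(3, 2) = 2
  (w (s (k (f) (f) (t)) (t) (w (t) (t))) (w (w (t) (t)) (k (f) (f) (t)))) = w(0, 2) = 1
  t = 0
  (s (t) (w (s (k (f) (f) (t)) (t) (w (t) (t))) (w (w (t) (t)) (k (f) (f) (t)))) (t)) = s(0, 1, 0) = 2
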